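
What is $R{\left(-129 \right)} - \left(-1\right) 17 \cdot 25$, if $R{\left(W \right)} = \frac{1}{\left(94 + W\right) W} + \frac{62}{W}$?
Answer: $\frac{638902}{1505} \approx 424.52$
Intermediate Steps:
$R{\left(W \right)} = \frac{62}{W} + \frac{1}{W \left(94 + W\right)}$ ($R{\left(W \right)} = \frac{1}{W \left(94 + W\right)} + \frac{62}{W} = \frac{62}{W} + \frac{1}{W \left(94 + W\right)}$)
$R{\left(-129 \right)} - \left(-1\right) 17 \cdot 25 = \frac{5829 + 62 \left(-129\right)}{\left(-129\right) \left(94 - 129\right)} - \left(-1\right) 17 \cdot 25 = - \frac{5829 - 7998}{129 \left(-35\right)} - \left(-17\right) 25 = \left(- \frac{1}{129}\right) \left(- \frac{1}{35}\right) \left(-2169\right) - -425 = - \frac{723}{1505} + 425 = \frac{638902}{1505}$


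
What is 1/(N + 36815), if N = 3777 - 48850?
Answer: -1/8258 ≈ -0.00012109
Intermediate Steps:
N = -45073
1/(N + 36815) = 1/(-45073 + 36815) = 1/(-8258) = -1/8258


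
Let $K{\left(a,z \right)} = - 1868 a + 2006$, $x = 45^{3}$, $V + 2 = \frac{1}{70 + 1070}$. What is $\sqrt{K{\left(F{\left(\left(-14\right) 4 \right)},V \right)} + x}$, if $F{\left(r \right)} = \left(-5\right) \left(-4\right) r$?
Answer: $\sqrt{2185291} \approx 1478.3$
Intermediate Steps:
$F{\left(r \right)} = 20 r$
$V = - \frac{2279}{1140}$ ($V = -2 + \frac{1}{70 + 1070} = -2 + \frac{1}{1140} = - \frac{2279}{1140} \approx -1.9991$)
$x = 91125$
$K{\left(a,z \right)} = 2006 - 1868 a$
$\sqrt{K{\left(F{\left(\left(-14\right) 4 \right)},V \right)} + x} = \sqrt{\left(2006 - 1868 \cdot 20 \left(\left(-14\right) 4\right)\right) + 91125} = \sqrt{\left(2006 - 1868 \cdot 20 \left(-56\right)\right) + 91125} = \sqrt{\left(2006 - -2092160\right) + 91125} = \sqrt{\left(2006 + 2092160\right) + 91125} = \sqrt{2094166 + 91125} = \sqrt{2185291}$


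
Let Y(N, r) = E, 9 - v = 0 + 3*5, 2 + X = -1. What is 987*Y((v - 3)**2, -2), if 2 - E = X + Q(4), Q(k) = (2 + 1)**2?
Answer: -3948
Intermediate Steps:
X = -3 (X = -2 - 1 = -3)
Q(k) = 9 (Q(k) = 3**2 = 9)
E = -4 (E = 2 - (-3 + 9) = 2 - 1*6 = 2 - 6 = -4)
v = -6 (v = 9 - (0 + 3*5) = 9 - (0 + 15) = 9 - 1*15 = 9 - 15 = -6)
Y(N, r) = -4
987*Y((v - 3)**2, -2) = 987*(-4) = -3948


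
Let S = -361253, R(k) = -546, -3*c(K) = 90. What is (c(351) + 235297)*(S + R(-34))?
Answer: -85119365333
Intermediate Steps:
c(K) = -30 (c(K) = -1/3*90 = -30)
(c(351) + 235297)*(S + R(-34)) = (-30 + 235297)*(-361253 - 546) = 235267*(-361799) = -85119365333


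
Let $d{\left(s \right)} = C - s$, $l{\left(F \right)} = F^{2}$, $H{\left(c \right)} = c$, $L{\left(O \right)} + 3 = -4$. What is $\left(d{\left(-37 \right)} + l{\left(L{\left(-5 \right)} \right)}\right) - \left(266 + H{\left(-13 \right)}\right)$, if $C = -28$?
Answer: $-195$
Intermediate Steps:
$L{\left(O \right)} = -7$ ($L{\left(O \right)} = -3 - 4 = -7$)
$d{\left(s \right)} = -28 - s$
$\left(d{\left(-37 \right)} + l{\left(L{\left(-5 \right)} \right)}\right) - \left(266 + H{\left(-13 \right)}\right) = \left(\left(-28 - -37\right) + \left(-7\right)^{2}\right) - 253 = \left(\left(-28 + 37\right) + 49\right) + \left(-266 + 13\right) = \left(9 + 49\right) - 253 = 58 - 253 = -195$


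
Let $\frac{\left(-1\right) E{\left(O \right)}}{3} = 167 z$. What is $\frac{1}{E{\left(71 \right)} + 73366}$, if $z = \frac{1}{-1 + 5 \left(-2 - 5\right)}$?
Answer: $\frac{12}{880559} \approx 1.3628 \cdot 10^{-5}$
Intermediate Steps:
$z = - \frac{1}{36}$ ($z = \frac{1}{-1 + 5 \left(-7\right)} = \frac{1}{-1 - 35} = \frac{1}{-36} = - \frac{1}{36} \approx -0.027778$)
$E{\left(O \right)} = \frac{167}{12}$ ($E{\left(O \right)} = - 3 \cdot 167 \left(- \frac{1}{36}\right) = \left(-3\right) \left(- \frac{167}{36}\right) = \frac{167}{12}$)
$\frac{1}{E{\left(71 \right)} + 73366} = \frac{1}{\frac{167}{12} + 73366} = \frac{1}{\frac{880559}{12}} = \frac{12}{880559}$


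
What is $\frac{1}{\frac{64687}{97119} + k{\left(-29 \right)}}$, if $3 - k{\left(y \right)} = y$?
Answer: $\frac{97119}{3172495} \approx 0.030613$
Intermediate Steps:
$k{\left(y \right)} = 3 - y$
$\frac{1}{\frac{64687}{97119} + k{\left(-29 \right)}} = \frac{1}{\frac{64687}{97119} + \left(3 - -29\right)} = \frac{1}{64687 \cdot \frac{1}{97119} + \left(3 + 29\right)} = \frac{1}{\frac{64687}{97119} + 32} = \frac{1}{\frac{3172495}{97119}} = \frac{97119}{3172495}$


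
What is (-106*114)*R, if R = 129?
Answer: -1558836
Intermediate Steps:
(-106*114)*R = -106*114*129 = -12084*129 = -1558836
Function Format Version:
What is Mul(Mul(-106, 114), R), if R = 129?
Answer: -1558836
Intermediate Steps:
Mul(Mul(-106, 114), R) = Mul(Mul(-106, 114), 129) = Mul(-12084, 129) = -1558836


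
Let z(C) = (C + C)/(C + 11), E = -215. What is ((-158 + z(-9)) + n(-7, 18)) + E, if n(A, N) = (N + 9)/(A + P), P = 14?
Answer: -2647/7 ≈ -378.14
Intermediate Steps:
z(C) = 2*C/(11 + C) (z(C) = (2*C)/(11 + C) = 2*C/(11 + C))
n(A, N) = (9 + N)/(14 + A) (n(A, N) = (N + 9)/(A + 14) = (9 + N)/(14 + A))
((-158 + z(-9)) + n(-7, 18)) + E = ((-158 + 2*(-9)/(11 - 9)) + (9 + 18)/(14 - 7)) - 215 = ((-158 + 2*(-9)/2) + 27/7) - 215 = ((-158 + 2*(-9)*(½)) + (⅐)*27) - 215 = ((-158 - 9) + 27/7) - 215 = (-167 + 27/7) - 215 = -1142/7 - 215 = -2647/7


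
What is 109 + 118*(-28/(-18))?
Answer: 2633/9 ≈ 292.56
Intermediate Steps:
109 + 118*(-28/(-18)) = 109 + 118*(-28*(-1/18)) = 109 + 118*(14/9) = 109 + 1652/9 = 2633/9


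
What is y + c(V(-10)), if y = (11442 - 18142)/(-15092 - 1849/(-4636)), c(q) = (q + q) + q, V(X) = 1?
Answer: 240955189/69964663 ≈ 3.4440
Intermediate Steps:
c(q) = 3*q (c(q) = 2*q + q = 3*q)
y = 31061200/69964663 (y = -6700/(-15092 - 1849*(-1/4636)) = -6700/(-15092 + 1849/4636) = -6700/(-69964663/4636) = -6700*(-4636/69964663) = 31061200/69964663 ≈ 0.44396)
y + c(V(-10)) = 31061200/69964663 + 3*1 = 31061200/69964663 + 3 = 240955189/69964663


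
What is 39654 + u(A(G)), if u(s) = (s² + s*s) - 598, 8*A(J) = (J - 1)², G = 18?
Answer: 1333313/32 ≈ 41666.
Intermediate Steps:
A(J) = (-1 + J)²/8 (A(J) = (J - 1)²/8 = (-1 + J)²/8)
u(s) = -598 + 2*s² (u(s) = (s² + s²) - 598 = 2*s² - 598 = -598 + 2*s²)
39654 + u(A(G)) = 39654 + (-598 + 2*((-1 + 18)²/8)²) = 39654 + (-598 + 2*((⅛)*17²)²) = 39654 + (-598 + 2*((⅛)*289)²) = 39654 + (-598 + 2*(289/8)²) = 39654 + (-598 + 2*(83521/64)) = 39654 + (-598 + 83521/32) = 39654 + 64385/32 = 1333313/32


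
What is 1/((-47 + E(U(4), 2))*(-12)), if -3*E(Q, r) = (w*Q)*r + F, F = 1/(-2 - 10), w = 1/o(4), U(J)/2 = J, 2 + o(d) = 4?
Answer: 3/1787 ≈ 0.0016788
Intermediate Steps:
o(d) = 2 (o(d) = -2 + 4 = 2)
U(J) = 2*J
w = ½ (w = 1/2 = ½ ≈ 0.50000)
F = -1/12 (F = 1/(-12) = -1/12 ≈ -0.083333)
E(Q, r) = 1/36 - Q*r/6 (E(Q, r) = -((Q/2)*r - 1/12)/3 = -(Q*r/2 - 1/12)/3 = -(-1/12 + Q*r/2)/3 = 1/36 - Q*r/6)
1/((-47 + E(U(4), 2))*(-12)) = 1/((-47 + (1/36 - ⅙*2*4*2))*(-12)) = 1/((-47 + (1/36 - ⅙*8*2))*(-12)) = 1/((-47 + (1/36 - 8/3))*(-12)) = 1/((-47 - 95/36)*(-12)) = 1/(-1787/36*(-12)) = 1/(1787/3) = 3/1787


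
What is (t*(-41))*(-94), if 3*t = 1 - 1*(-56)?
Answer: 73226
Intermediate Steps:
t = 19 (t = (1 - 1*(-56))/3 = (1 + 56)/3 = (⅓)*57 = 19)
(t*(-41))*(-94) = (19*(-41))*(-94) = -779*(-94) = 73226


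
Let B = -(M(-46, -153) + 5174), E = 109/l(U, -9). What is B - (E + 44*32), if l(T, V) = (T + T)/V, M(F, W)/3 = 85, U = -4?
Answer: -55677/8 ≈ -6959.6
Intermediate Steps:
M(F, W) = 255 (M(F, W) = 3*85 = 255)
l(T, V) = 2*T/V (l(T, V) = (2*T)/V = 2*T/V)
E = 981/8 (E = 109/((2*(-4)/(-9))) = 109/((2*(-4)*(-1/9))) = 109/(8/9) = 109*(9/8) = 981/8 ≈ 122.63)
B = -5429 (B = -(255 + 5174) = -1*5429 = -5429)
B - (E + 44*32) = -5429 - (981/8 + 44*32) = -5429 - (981/8 + 1408) = -5429 - 1*12245/8 = -5429 - 12245/8 = -55677/8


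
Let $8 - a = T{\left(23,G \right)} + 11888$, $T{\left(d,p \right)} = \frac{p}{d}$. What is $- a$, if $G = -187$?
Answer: $\frac{273053}{23} \approx 11872.0$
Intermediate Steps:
$a = - \frac{273053}{23}$ ($a = 8 - \left(- \frac{187}{23} + 11888\right) = 8 - \frac{273237}{23} = - \frac{273053}{23} \approx -11872.0$)
$- a = \left(-1\right) \left(- \frac{273053}{23}\right) = \frac{273053}{23}$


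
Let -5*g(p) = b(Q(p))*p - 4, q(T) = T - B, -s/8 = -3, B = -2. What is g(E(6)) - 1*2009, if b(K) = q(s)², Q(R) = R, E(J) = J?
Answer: -14097/5 ≈ -2819.4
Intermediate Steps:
s = 24 (s = -8*(-3) = 24)
q(T) = 2 + T (q(T) = T - 1*(-2) = T + 2 = 2 + T)
b(K) = 676 (b(K) = (2 + 24)² = 26² = 676)
g(p) = ⅘ - 676*p/5 (g(p) = -(676*p - 4)/5 = -(-4 + 676*p)/5 = ⅘ - 676*p/5)
g(E(6)) - 1*2009 = (⅘ - 676/5*6) - 1*2009 = (⅘ - 4056/5) - 2009 = -4052/5 - 2009 = -14097/5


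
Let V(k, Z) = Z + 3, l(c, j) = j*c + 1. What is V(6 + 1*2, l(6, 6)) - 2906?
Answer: -2866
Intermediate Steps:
l(c, j) = 1 + c*j (l(c, j) = c*j + 1 = 1 + c*j)
V(k, Z) = 3 + Z
V(6 + 1*2, l(6, 6)) - 2906 = (3 + (1 + 6*6)) - 2906 = (3 + (1 + 36)) - 2906 = (3 + 37) - 2906 = 40 - 2906 = -2866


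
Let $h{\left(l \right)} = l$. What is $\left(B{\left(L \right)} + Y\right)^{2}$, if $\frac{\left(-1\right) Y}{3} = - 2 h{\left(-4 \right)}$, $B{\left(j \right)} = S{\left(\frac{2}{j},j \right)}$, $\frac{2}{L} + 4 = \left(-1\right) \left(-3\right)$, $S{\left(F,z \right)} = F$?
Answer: $625$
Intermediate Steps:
$L = -2$ ($L = \frac{2}{-4 - -3} = \frac{2}{-4 + 3} = \frac{2}{-1} = 2 \left(-1\right) = -2$)
$B{\left(j \right)} = \frac{2}{j}$
$Y = -24$ ($Y = - 3 \left(\left(-2\right) \left(-4\right)\right) = \left(-3\right) 8 = -24$)
$\left(B{\left(L \right)} + Y\right)^{2} = \left(\frac{2}{-2} - 24\right)^{2} = \left(2 \left(- \frac{1}{2}\right) - 24\right)^{2} = \left(-1 - 24\right)^{2} = \left(-25\right)^{2} = 625$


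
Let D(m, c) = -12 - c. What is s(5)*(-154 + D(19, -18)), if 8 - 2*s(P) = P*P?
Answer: 1258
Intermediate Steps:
s(P) = 4 - P²/2 (s(P) = 4 - P*P/2 = 4 - P²/2)
s(5)*(-154 + D(19, -18)) = (4 - ½*5²)*(-154 + (-12 - 1*(-18))) = (4 - ½*25)*(-154 + (-12 + 18)) = (4 - 25/2)*(-154 + 6) = -17/2*(-148) = 1258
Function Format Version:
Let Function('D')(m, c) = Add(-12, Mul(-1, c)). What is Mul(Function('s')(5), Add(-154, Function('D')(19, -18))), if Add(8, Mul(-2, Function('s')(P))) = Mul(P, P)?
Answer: 1258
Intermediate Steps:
Function('s')(P) = Add(4, Mul(Rational(-1, 2), Pow(P, 2))) (Function('s')(P) = Add(4, Mul(Rational(-1, 2), Mul(P, P))) = Add(4, Mul(Rational(-1, 2), Pow(P, 2))))
Mul(Function('s')(5), Add(-154, Function('D')(19, -18))) = Mul(Add(4, Mul(Rational(-1, 2), Pow(5, 2))), Add(-154, Add(-12, Mul(-1, -18)))) = Mul(Add(4, Mul(Rational(-1, 2), 25)), Add(-154, Add(-12, 18))) = Mul(Add(4, Rational(-25, 2)), Add(-154, 6)) = Mul(Rational(-17, 2), -148) = 1258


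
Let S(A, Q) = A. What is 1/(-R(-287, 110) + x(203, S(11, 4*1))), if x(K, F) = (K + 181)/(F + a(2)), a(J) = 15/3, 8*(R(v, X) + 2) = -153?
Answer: 8/361 ≈ 0.022161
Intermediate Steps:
R(v, X) = -169/8 (R(v, X) = -2 + (⅛)*(-153) = -2 - 153/8 = -169/8)
a(J) = 5 (a(J) = 15*(⅓) = 5)
x(K, F) = (181 + K)/(5 + F) (x(K, F) = (K + 181)/(F + 5) = (181 + K)/(5 + F))
1/(-R(-287, 110) + x(203, S(11, 4*1))) = 1/(-1*(-169/8) + (181 + 203)/(5 + 11)) = 1/(169/8 + 384/16) = 1/(169/8 + (1/16)*384) = 1/(169/8 + 24) = 1/(361/8) = 8/361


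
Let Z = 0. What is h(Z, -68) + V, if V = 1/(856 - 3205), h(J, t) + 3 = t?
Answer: -166780/2349 ≈ -71.000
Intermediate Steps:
h(J, t) = -3 + t
V = -1/2349 (V = 1/(-2349) = -1/2349 ≈ -0.00042571)
h(Z, -68) + V = (-3 - 68) - 1/2349 = -71 - 1/2349 = -166780/2349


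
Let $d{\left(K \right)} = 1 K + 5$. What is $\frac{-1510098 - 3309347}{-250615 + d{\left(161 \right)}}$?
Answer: $\frac{4819445}{250449} \approx 19.243$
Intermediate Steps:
$d{\left(K \right)} = 5 + K$ ($d{\left(K \right)} = K + 5 = 5 + K$)
$\frac{-1510098 - 3309347}{-250615 + d{\left(161 \right)}} = \frac{-1510098 - 3309347}{-250615 + \left(5 + 161\right)} = - \frac{4819445}{-250615 + 166} = - \frac{4819445}{-250449} = \left(-4819445\right) \left(- \frac{1}{250449}\right) = \frac{4819445}{250449}$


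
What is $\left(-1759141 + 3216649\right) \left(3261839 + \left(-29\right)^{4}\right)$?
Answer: $5785024152960$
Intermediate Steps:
$\left(-1759141 + 3216649\right) \left(3261839 + \left(-29\right)^{4}\right) = 1457508 \left(3261839 + 707281\right) = 1457508 \cdot 3969120 = 5785024152960$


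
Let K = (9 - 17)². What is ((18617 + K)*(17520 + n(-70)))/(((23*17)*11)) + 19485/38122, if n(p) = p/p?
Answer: 12477788038707/163962722 ≈ 76101.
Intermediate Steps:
n(p) = 1
K = 64 (K = (-8)² = 64)
((18617 + K)*(17520 + n(-70)))/(((23*17)*11)) + 19485/38122 = ((18617 + 64)*(17520 + 1))/(((23*17)*11)) + 19485/38122 = (18681*17521)/((391*11)) + 19485*(1/38122) = 327309801/4301 + 19485/38122 = 12477788038707/163962722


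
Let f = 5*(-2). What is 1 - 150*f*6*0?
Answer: 1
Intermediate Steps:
f = -10
1 - 150*f*6*0 = 1 - 150*(-10*6)*0 = 1 - (-9000)*0 = 1 - 150*0 = 1 + 0 = 1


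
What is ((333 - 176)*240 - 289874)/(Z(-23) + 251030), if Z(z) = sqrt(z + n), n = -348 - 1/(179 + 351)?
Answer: -33553377704600/33398512473631 + 252194*I*sqrt(104214430)/33398512473631 ≈ -1.0046 + 7.7085e-5*I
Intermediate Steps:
n = -184441/530 (n = -348 - 1/530 = -184441/530 ≈ -348.00)
Z(z) = sqrt(-184441/530 + z) (Z(z) = sqrt(z - 184441/530) = sqrt(-184441/530 + z))
((333 - 176)*240 - 289874)/(Z(-23) + 251030) = ((333 - 176)*240 - 289874)/(sqrt(-97753730 + 280900*(-23))/530 + 251030) = (157*240 - 289874)/(sqrt(-97753730 - 6460700)/530 + 251030) = (37680 - 289874)/(sqrt(-104214430)/530 + 251030) = -252194/((I*sqrt(104214430))/530 + 251030) = -252194/(I*sqrt(104214430)/530 + 251030) = -252194/(251030 + I*sqrt(104214430)/530)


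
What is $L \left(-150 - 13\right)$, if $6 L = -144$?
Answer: $3912$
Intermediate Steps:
$L = -24$ ($L = \frac{1}{6} \left(-144\right) = -24$)
$L \left(-150 - 13\right) = - 24 \left(-150 - 13\right) = \left(-24\right) \left(-163\right) = 3912$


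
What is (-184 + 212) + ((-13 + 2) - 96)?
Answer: -79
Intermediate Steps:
(-184 + 212) + ((-13 + 2) - 96) = 28 + (-11 - 96) = 28 - 107 = -79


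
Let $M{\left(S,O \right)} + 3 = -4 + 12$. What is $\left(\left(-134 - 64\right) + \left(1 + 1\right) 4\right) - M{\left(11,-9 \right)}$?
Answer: $-195$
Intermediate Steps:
$M{\left(S,O \right)} = 5$ ($M{\left(S,O \right)} = -3 + \left(-4 + 12\right) = -3 + 8 = 5$)
$\left(\left(-134 - 64\right) + \left(1 + 1\right) 4\right) - M{\left(11,-9 \right)} = \left(\left(-134 - 64\right) + \left(1 + 1\right) 4\right) - 5 = \left(-198 + 2 \cdot 4\right) - 5 = \left(-198 + 8\right) - 5 = -190 - 5 = -195$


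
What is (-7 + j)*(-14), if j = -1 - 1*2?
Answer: 140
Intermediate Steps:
j = -3 (j = -1 - 2 = -3)
(-7 + j)*(-14) = (-7 - 3)*(-14) = -10*(-14) = 140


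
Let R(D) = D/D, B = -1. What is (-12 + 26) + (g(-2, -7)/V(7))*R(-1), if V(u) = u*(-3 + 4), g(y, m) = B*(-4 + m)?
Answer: 109/7 ≈ 15.571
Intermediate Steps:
R(D) = 1
g(y, m) = 4 - m (g(y, m) = -(-4 + m) = 4 - m)
V(u) = u (V(u) = u*1 = u)
(-12 + 26) + (g(-2, -7)/V(7))*R(-1) = (-12 + 26) + ((4 - 1*(-7))/7)*1 = 14 + ((4 + 7)*(⅐))*1 = 14 + (11*(⅐))*1 = 14 + (11/7)*1 = 14 + 11/7 = 109/7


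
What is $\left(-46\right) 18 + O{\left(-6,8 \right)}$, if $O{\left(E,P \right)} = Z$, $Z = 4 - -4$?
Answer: $-820$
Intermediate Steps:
$Z = 8$ ($Z = 4 + 4 = 8$)
$O{\left(E,P \right)} = 8$
$\left(-46\right) 18 + O{\left(-6,8 \right)} = \left(-46\right) 18 + 8 = -828 + 8 = -820$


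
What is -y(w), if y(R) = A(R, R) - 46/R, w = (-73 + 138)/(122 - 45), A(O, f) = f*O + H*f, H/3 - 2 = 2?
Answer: 16821993/385385 ≈ 43.650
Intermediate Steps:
H = 12 (H = 6 + 3*2 = 6 + 6 = 12)
A(O, f) = 12*f + O*f (A(O, f) = f*O + 12*f = O*f + 12*f = 12*f + O*f)
w = 65/77 ≈ 0.84416
y(R) = -46/R + R*(12 + R) (y(R) = R*(12 + R) - 46/R = -46/R + R*(12 + R))
-y(w) = -(-46 + (65/77)²*(12 + 65/77))/65/77 = -77*(-46 + (4225/5929)*(989/77))/65 = -77*(-46 + 4178525/456533)/65 = -77*(-16821993)/(65*456533) = -1*(-16821993/385385) = 16821993/385385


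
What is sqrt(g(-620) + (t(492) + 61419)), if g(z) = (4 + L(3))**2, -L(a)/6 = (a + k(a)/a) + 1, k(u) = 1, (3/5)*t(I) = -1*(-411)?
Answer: 2*sqrt(15647) ≈ 250.18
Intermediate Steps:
t(I) = 685 (t(I) = 5*(-1*(-411))/3 = (5/3)*411 = 685)
L(a) = -6 - 6*a - 6/a (L(a) = -6*((a + 1/a) + 1) = -6*(1 + a + 1/a) = -6 - 6*a - 6/a)
g(z) = 484 (g(z) = (4 + (-6 - 6*3 - 6/3))**2 = (4 + (-6 - 18 - 6*1/3))**2 = (4 + (-6 - 18 - 2))**2 = (4 - 26)**2 = (-22)**2 = 484)
sqrt(g(-620) + (t(492) + 61419)) = sqrt(484 + (685 + 61419)) = sqrt(484 + 62104) = sqrt(62588) = 2*sqrt(15647)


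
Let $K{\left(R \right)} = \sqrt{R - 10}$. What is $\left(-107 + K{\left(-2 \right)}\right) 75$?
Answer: $-8025 + 150 i \sqrt{3} \approx -8025.0 + 259.81 i$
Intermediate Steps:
$K{\left(R \right)} = \sqrt{-10 + R}$
$\left(-107 + K{\left(-2 \right)}\right) 75 = \left(-107 + \sqrt{-10 - 2}\right) 75 = \left(-107 + \sqrt{-12}\right) 75 = \left(-107 + 2 i \sqrt{3}\right) 75 = -8025 + 150 i \sqrt{3}$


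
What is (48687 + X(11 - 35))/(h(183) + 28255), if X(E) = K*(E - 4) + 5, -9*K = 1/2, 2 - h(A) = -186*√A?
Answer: 4127801398/2376380943 - 27171004*√183/2376380943 ≈ 1.5823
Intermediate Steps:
h(A) = 2 + 186*√A (h(A) = 2 - (-186)*√A = 2 + 186*√A)
K = -1/18 (K = -⅑/2 = -⅑*½ = -1/18 ≈ -0.055556)
X(E) = 47/9 - E/18 (X(E) = -(E - 4)/18 + 5 = -(-4 + E)/18 + 5 = (2/9 - E/18) + 5 = 47/9 - E/18)
(48687 + X(11 - 35))/(h(183) + 28255) = (48687 + (47/9 - (11 - 35)/18))/((2 + 186*√183) + 28255) = (48687 + (47/9 - 1/18*(-24)))/(28257 + 186*√183) = (48687 + (47/9 + 4/3))/(28257 + 186*√183) = (48687 + 59/9)/(28257 + 186*√183) = 438242/(9*(28257 + 186*√183))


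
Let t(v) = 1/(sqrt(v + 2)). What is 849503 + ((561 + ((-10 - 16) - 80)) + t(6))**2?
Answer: 8452225/8 + 455*sqrt(2)/2 ≈ 1.0569e+6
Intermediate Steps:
t(v) = 1/sqrt(2 + v) (t(v) = 1/(sqrt(2 + v)) = 1/sqrt(2 + v))
849503 + ((561 + ((-10 - 16) - 80)) + t(6))**2 = 849503 + ((561 + ((-10 - 16) - 80)) + 1/sqrt(2 + 6))**2 = 849503 + ((561 + (-26 - 80)) + 1/sqrt(8))**2 = 849503 + ((561 - 106) + sqrt(2)/4)**2 = 849503 + (455 + sqrt(2)/4)**2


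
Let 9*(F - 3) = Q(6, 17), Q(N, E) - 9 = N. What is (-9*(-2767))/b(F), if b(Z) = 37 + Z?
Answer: 74709/125 ≈ 597.67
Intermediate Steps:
Q(N, E) = 9 + N
F = 14/3 (F = 3 + (9 + 6)/9 = 3 + (⅑)*15 = 3 + 5/3 = 14/3 ≈ 4.6667)
(-9*(-2767))/b(F) = (-9*(-2767))/(37 + 14/3) = 24903/(125/3) = 24903*(3/125) = 74709/125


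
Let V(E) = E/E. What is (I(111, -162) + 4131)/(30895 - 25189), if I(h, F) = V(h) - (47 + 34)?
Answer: 4051/5706 ≈ 0.70995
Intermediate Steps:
V(E) = 1
I(h, F) = -80 (I(h, F) = 1 - (47 + 34) = 1 - 1*81 = 1 - 81 = -80)
(I(111, -162) + 4131)/(30895 - 25189) = (-80 + 4131)/(30895 - 25189) = 4051/5706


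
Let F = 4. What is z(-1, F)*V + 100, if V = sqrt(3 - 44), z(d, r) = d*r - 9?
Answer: 100 - 13*I*sqrt(41) ≈ 100.0 - 83.241*I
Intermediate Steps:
z(d, r) = -9 + d*r
V = I*sqrt(41) (V = sqrt(-41) = I*sqrt(41) ≈ 6.4031*I)
z(-1, F)*V + 100 = (-9 - 1*4)*(I*sqrt(41)) + 100 = (-9 - 4)*(I*sqrt(41)) + 100 = -13*I*sqrt(41) + 100 = 100 - 13*I*sqrt(41)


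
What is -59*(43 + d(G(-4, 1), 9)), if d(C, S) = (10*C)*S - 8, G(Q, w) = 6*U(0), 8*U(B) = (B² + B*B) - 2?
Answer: 5900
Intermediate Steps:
U(B) = -¼ + B²/4 (U(B) = ((B² + B*B) - 2)/8 = ((B² + B²) - 2)/8 = (2*B² - 2)/8 = (-2 + 2*B²)/8 = -¼ + B²/4)
G(Q, w) = -3/2 (G(Q, w) = 6*(-¼ + (¼)*0²) = 6*(-¼ + (¼)*0) = 6*(-¼ + 0) = 6*(-¼) = -3/2)
d(C, S) = -8 + 10*C*S (d(C, S) = 10*C*S - 8 = -8 + 10*C*S)
-59*(43 + d(G(-4, 1), 9)) = -59*(43 + (-8 + 10*(-3/2)*9)) = -59*(43 + (-8 - 135)) = -59*(43 - 143) = -59*(-100) = 5900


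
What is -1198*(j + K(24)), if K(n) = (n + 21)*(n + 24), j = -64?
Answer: -2511008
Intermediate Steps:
K(n) = (21 + n)*(24 + n)
-1198*(j + K(24)) = -1198*(-64 + (504 + 24**2 + 45*24)) = -1198*(-64 + (504 + 576 + 1080)) = -1198*(-64 + 2160) = -1198*2096 = -2511008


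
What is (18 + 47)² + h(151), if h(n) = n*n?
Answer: 27026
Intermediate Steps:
h(n) = n²
(18 + 47)² + h(151) = (18 + 47)² + 151² = 65² + 22801 = 4225 + 22801 = 27026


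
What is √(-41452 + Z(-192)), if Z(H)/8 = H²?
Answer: 2*√63365 ≈ 503.45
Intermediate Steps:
Z(H) = 8*H²
√(-41452 + Z(-192)) = √(-41452 + 8*(-192)²) = √(-41452 + 8*36864) = √(-41452 + 294912) = √253460 = 2*√63365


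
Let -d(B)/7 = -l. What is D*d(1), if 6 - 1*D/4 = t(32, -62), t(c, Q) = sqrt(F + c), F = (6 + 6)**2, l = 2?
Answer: 336 - 224*sqrt(11) ≈ -406.92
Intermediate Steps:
F = 144 (F = 12**2 = 144)
d(B) = 14 (d(B) = -(-7)*2 = -7*(-2) = 14)
t(c, Q) = sqrt(144 + c)
D = 24 - 16*sqrt(11) (D = 24 - 4*sqrt(144 + 32) = 24 - 16*sqrt(11) ≈ -29.066)
D*d(1) = (24 - 16*sqrt(11))*14 = 336 - 224*sqrt(11)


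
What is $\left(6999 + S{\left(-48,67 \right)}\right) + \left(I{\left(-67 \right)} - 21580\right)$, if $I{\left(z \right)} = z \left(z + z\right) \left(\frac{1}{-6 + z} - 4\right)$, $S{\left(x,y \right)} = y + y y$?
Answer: $- \frac{3362379}{73} \approx -46060.0$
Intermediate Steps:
$S{\left(x,y \right)} = y + y^{2}$
$I{\left(z \right)} = 2 z^{2} \left(-4 + \frac{1}{-6 + z}\right)$ ($I{\left(z \right)} = z 2 z \left(-4 + \frac{1}{-6 + z}\right) = 2 z^{2} \left(-4 + \frac{1}{-6 + z}\right)$)
$\left(6999 + S{\left(-48,67 \right)}\right) + \left(I{\left(-67 \right)} - 21580\right) = \left(6999 + 67 \left(1 + 67\right)\right) + \left(\frac{\left(-67\right)^{2} \left(50 - -536\right)}{-6 - 67} - 21580\right) = \left(6999 + 67 \cdot 68\right) + \left(\frac{4489 \left(50 + 536\right)}{-73} - 21580\right) = \left(6999 + 4556\right) + \left(4489 \left(- \frac{1}{73}\right) 586 - 21580\right) = 11555 - \frac{4205894}{73} = - \frac{3362379}{73}$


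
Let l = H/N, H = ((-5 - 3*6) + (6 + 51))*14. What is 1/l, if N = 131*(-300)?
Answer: -9825/119 ≈ -82.563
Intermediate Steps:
N = -39300
H = 476 (H = ((-5 - 18) + 57)*14 = (-23 + 57)*14 = 34*14 = 476)
l = -119/9825 (l = 476/(-39300) = 476*(-1/39300) = -119/9825 ≈ -0.012112)
1/l = 1/(-119/9825) = -9825/119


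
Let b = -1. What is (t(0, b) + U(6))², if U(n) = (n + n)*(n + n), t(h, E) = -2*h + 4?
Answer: 21904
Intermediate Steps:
t(h, E) = 4 - 2*h
U(n) = 4*n² (U(n) = (2*n)*(2*n) = 4*n²)
(t(0, b) + U(6))² = ((4 - 2*0) + 4*6²)² = ((4 + 0) + 4*36)² = (4 + 144)² = 148² = 21904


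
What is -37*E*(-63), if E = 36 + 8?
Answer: 102564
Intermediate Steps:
E = 44
-37*E*(-63) = -37*44*(-63) = -1628*(-63) = 102564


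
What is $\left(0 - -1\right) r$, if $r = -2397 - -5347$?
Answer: $2950$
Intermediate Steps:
$r = 2950$ ($r = -2397 + 5347 = 2950$)
$\left(0 - -1\right) r = \left(0 - -1\right) 2950 = \left(0 + 1\right) 2950 = 1 \cdot 2950 = 2950$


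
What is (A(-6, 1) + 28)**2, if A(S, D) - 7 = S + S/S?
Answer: 900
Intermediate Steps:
A(S, D) = 8 + S (A(S, D) = 7 + (S + S/S) = 7 + (S + 1) = 7 + (1 + S) = 8 + S)
(A(-6, 1) + 28)**2 = ((8 - 6) + 28)**2 = (2 + 28)**2 = 30**2 = 900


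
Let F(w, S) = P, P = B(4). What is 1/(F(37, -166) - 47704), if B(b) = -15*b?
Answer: -1/47764 ≈ -2.0936e-5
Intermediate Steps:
P = -60 (P = -15*4 = -60)
F(w, S) = -60
1/(F(37, -166) - 47704) = 1/(-60 - 47704) = 1/(-47764) = -1/47764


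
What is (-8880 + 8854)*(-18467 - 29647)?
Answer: 1250964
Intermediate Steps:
(-8880 + 8854)*(-18467 - 29647) = -26*(-48114) = 1250964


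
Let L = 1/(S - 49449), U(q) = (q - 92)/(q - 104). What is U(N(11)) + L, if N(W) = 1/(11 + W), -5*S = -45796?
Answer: 407519892/460713863 ≈ 0.88454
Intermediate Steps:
S = 45796/5 (S = -⅕*(-45796) = 45796/5 ≈ 9159.2)
U(q) = (-92 + q)/(-104 + q)
L = -5/201449 (L = 1/(45796/5 - 49449) = 1/(-201449/5) = -5/201449 ≈ -2.4820e-5)
U(N(11)) + L = (-92 + 1/(11 + 11))/(-104 + 1/(11 + 11)) - 5/201449 = (-92 + 1/22)/(-104 + 1/22) - 5/201449 = -2023/22/(-2287/22) - 5/201449 = -22/2287*(-2023/22) - 5/201449 = 2023/2287 - 5/201449 = 407519892/460713863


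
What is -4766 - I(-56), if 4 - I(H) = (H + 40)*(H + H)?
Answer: -2978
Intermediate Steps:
I(H) = 4 - 2*H*(40 + H) (I(H) = 4 - (H + 40)*(H + H) = 4 - (40 + H)*2*H = 4 - 2*H*(40 + H))
-4766 - I(-56) = -4766 - (4 - 80*(-56) - 2*(-56)**2) = -4766 - (4 + 4480 - 2*3136) = -4766 - (4 + 4480 - 6272) = -4766 - 1*(-1788) = -4766 + 1788 = -2978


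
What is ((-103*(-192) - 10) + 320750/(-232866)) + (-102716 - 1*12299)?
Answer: -11090287192/116433 ≈ -95250.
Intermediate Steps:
((-103*(-192) - 10) + 320750/(-232866)) + (-102716 - 1*12299) = ((19776 - 10) + 320750*(-1/232866)) + (-102716 - 12299) = (19766 - 160375/116433) - 115015 = 2301254303/116433 - 115015 = -11090287192/116433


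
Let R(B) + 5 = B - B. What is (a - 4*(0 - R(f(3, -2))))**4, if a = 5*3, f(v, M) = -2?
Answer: 625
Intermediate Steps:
R(B) = -5 (R(B) = -5 + (B - B) = -5 + 0 = -5)
a = 15
(a - 4*(0 - R(f(3, -2))))**4 = (15 - 4*(0 - 1*(-5)))**4 = (15 - 4*(0 + 5))**4 = (15 - 4*5)**4 = (15 - 20)**4 = (-5)**4 = 625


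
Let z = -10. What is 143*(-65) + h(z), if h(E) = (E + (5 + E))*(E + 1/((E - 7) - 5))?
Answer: -201175/22 ≈ -9144.3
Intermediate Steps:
h(E) = (5 + 2*E)*(E + 1/(-12 + E)) (h(E) = (5 + 2*E)*(E + 1/((-7 + E) - 5)) = (5 + 2*E)*(E + 1/(-12 + E)))
143*(-65) + h(z) = 143*(-65) + (5 - 58*(-10) - 19*(-10)² + 2*(-10)³)/(-12 - 10) = -9295 + (5 + 580 - 19*100 + 2*(-1000))/(-22) = -9295 - (5 + 580 - 1900 - 2000)/22 = -9295 - 1/22*(-3315) = -9295 + 3315/22 = -201175/22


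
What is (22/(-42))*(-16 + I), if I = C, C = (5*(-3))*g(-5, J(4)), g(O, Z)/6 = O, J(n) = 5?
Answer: -682/3 ≈ -227.33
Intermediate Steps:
g(O, Z) = 6*O
C = 450 (C = (5*(-3))*(6*(-5)) = -15*(-30) = 450)
I = 450
(22/(-42))*(-16 + I) = (22/(-42))*(-16 + 450) = (22*(-1/42))*434 = -11/21*434 = -682/3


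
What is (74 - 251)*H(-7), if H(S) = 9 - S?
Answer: -2832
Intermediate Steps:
(74 - 251)*H(-7) = (74 - 251)*(9 - 1*(-7)) = -177*(9 + 7) = -177*16 = -2832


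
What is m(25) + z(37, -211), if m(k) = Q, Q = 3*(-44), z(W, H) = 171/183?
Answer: -7995/61 ≈ -131.07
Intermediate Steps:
z(W, H) = 57/61 (z(W, H) = 171*(1/183) = 57/61)
Q = -132
m(k) = -132
m(25) + z(37, -211) = -132 + 57/61 = -7995/61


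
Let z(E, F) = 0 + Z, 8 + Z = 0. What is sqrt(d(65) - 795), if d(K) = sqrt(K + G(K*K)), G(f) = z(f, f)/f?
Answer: sqrt(-3358875 + 195*sqrt(30513))/65 ≈ 28.052*I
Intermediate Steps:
Z = -8 (Z = -8 + 0 = -8)
z(E, F) = -8 (z(E, F) = 0 - 8 = -8)
G(f) = -8/f
d(K) = sqrt(K - 8/K**2)
sqrt(d(65) - 795) = sqrt(sqrt(65 - 8/65**2) - 795) = sqrt(sqrt(65 - 8*1/4225) - 795) = sqrt(sqrt(65 - 8/4225) - 795) = sqrt(sqrt(274617/4225) - 795) = sqrt(3*sqrt(30513)/65 - 795) = sqrt(-795 + 3*sqrt(30513)/65)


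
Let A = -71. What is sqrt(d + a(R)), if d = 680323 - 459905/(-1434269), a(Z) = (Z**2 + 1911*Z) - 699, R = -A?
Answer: sqrt(1687557028540773351)/1434269 ≈ 905.73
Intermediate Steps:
R = 71 (R = -1*(-71) = 71)
a(Z) = -699 + Z**2 + 1911*Z
d = 975766648792/1434269 (d = 680323 - 459905*(-1)/1434269 = 680323 - 1*(-459905/1434269) = 680323 + 459905/1434269 = 975766648792/1434269 ≈ 6.8032e+5)
sqrt(d + a(R)) = sqrt(975766648792/1434269 + (-699 + 71**2 + 1911*71)) = sqrt(975766648792/1434269 + (-699 + 5041 + 135681)) = sqrt(975766648792/1434269 + 140023) = sqrt(1176597296979/1434269) = sqrt(1687557028540773351)/1434269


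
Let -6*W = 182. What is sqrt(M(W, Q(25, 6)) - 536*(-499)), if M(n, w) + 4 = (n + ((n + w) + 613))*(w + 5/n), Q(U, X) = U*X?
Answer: 5*sqrt(2519413)/13 ≈ 610.49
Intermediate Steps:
W = -91/3 (W = -1/6*182 = -91/3 ≈ -30.333)
M(n, w) = -4 + (w + 5/n)*(613 + w + 2*n) (M(n, w) = -4 + (n + ((n + w) + 613))*(w + 5/n) = -4 + (n + (613 + n + w))*(w + 5/n) = -4 + (613 + w + 2*n)*(w + 5/n) = -4 + (w + 5/n)*(613 + w + 2*n))
sqrt(M(W, Q(25, 6)) - 536*(-499)) = sqrt((3065 + 5*(25*6) - 91*(6 + (25*6)**2 + 613*(25*6) + 2*(-91/3)*(25*6))/3)/(-91/3) - 536*(-499)) = sqrt(-3*(3065 + 5*150 - 91*(6 + 150**2 + 613*150 + 2*(-91/3)*150)/3)/91 + 267464) = sqrt(-3*(3065 + 750 - 91*(6 + 22500 + 91950 - 9100)/3)/91 + 267464) = sqrt(-3*(3065 + 750 - 91/3*105356)/91 + 267464) = sqrt(-3*(3065 + 750 - 9587396/3)/91 + 267464) = sqrt(-3/91*(-9575951/3) + 267464) = sqrt(1367993/13 + 267464) = sqrt(4845025/13) = 5*sqrt(2519413)/13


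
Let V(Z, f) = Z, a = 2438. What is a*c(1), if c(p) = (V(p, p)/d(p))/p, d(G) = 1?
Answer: 2438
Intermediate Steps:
c(p) = 1 (c(p) = (p/1)/p = (p*1)/p = p/p = 1)
a*c(1) = 2438*1 = 2438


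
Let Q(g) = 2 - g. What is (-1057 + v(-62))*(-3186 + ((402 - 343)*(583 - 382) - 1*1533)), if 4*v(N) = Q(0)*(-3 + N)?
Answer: -7779030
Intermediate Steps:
v(N) = -3/2 + N/2 (v(N) = ((2 - 1*0)*(-3 + N))/4 = ((2 + 0)*(-3 + N))/4 = (2*(-3 + N))/4 = (-6 + 2*N)/4 = -3/2 + N/2)
(-1057 + v(-62))*(-3186 + ((402 - 343)*(583 - 382) - 1*1533)) = (-1057 + (-3/2 + (1/2)*(-62)))*(-3186 + ((402 - 343)*(583 - 382) - 1*1533)) = (-1057 + (-3/2 - 31))*(-3186 + (59*201 - 1533)) = (-1057 - 65/2)*(-3186 + (11859 - 1533)) = -2179*(-3186 + 10326)/2 = -2179/2*7140 = -7779030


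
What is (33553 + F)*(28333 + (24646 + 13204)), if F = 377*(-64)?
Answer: 623774775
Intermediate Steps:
F = -24128
(33553 + F)*(28333 + (24646 + 13204)) = (33553 - 24128)*(28333 + (24646 + 13204)) = 9425*(28333 + 37850) = 9425*66183 = 623774775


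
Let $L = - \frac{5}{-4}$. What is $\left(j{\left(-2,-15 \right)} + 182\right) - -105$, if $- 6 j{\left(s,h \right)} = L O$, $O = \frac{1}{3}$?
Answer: $\frac{20659}{72} \approx 286.93$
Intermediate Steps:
$O = \frac{1}{3} \approx 0.33333$
$L = \frac{5}{4}$ ($L = \left(-5\right) \left(- \frac{1}{4}\right) = \frac{5}{4} \approx 1.25$)
$j{\left(s,h \right)} = - \frac{5}{72}$ ($j{\left(s,h \right)} = - \frac{\frac{5}{4} \cdot \frac{1}{3}}{6} = \left(- \frac{1}{6}\right) \frac{5}{12} = - \frac{5}{72}$)
$\left(j{\left(-2,-15 \right)} + 182\right) - -105 = \left(- \frac{5}{72} + 182\right) - -105 = \frac{13099}{72} + 105 = \frac{20659}{72}$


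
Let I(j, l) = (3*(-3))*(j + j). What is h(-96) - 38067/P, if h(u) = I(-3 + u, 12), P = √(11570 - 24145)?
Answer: 1782 + 38067*I*√503/2515 ≈ 1782.0 + 339.46*I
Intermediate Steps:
P = 5*I*√503 (P = √(-12575) = 5*I*√503 ≈ 112.14*I)
I(j, l) = -18*j
h(u) = 54 - 18*u (h(u) = -18*(-3 + u) = 54 - 18*u)
h(-96) - 38067/P = (54 - 18*(-96)) - 38067/(5*I*√503) = (54 + 1728) - 38067*(-I*√503/2515) = 1782 - (-38067)*I*√503/2515 = 1782 + 38067*I*√503/2515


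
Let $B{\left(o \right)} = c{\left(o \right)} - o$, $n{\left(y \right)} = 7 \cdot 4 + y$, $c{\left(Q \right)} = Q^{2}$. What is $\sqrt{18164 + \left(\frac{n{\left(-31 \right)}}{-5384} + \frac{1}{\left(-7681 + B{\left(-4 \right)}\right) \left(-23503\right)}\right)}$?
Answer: $\frac{\sqrt{4267555162273237107615166438}}{484712052236} \approx 134.77$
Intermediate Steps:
$n{\left(y \right)} = 28 + y$
$B{\left(o \right)} = o^{2} - o$
$\sqrt{18164 + \left(\frac{n{\left(-31 \right)}}{-5384} + \frac{1}{\left(-7681 + B{\left(-4 \right)}\right) \left(-23503\right)}\right)} = \sqrt{18164 + \left(\frac{28 - 31}{-5384} + \frac{1}{\left(-7681 - 4 \left(-1 - 4\right)\right) \left(-23503\right)}\right)} = \sqrt{18164 + \left(\left(-3\right) \left(- \frac{1}{5384}\right) + \frac{1}{-7681 - -20} \left(- \frac{1}{23503}\right)\right)} = \sqrt{18164 + \left(\frac{3}{5384} + \frac{1}{-7681 + 20} \left(- \frac{1}{23503}\right)\right)} = \sqrt{18164 + \left(\frac{3}{5384} + \frac{1}{-7661} \left(- \frac{1}{23503}\right)\right)} = \sqrt{18164 + \left(\frac{3}{5384} - - \frac{1}{180056483}\right)} = \sqrt{18164 + \left(\frac{3}{5384} + \frac{1}{180056483}\right)} = \sqrt{18164 + \frac{540174833}{969424104472}} = \sqrt{\frac{17608619973804241}{969424104472}} = \frac{\sqrt{4267555162273237107615166438}}{484712052236}$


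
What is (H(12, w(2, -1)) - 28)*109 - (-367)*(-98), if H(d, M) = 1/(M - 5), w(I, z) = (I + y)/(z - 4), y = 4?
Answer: -1210103/31 ≈ -39036.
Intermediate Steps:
w(I, z) = (4 + I)/(-4 + z) (w(I, z) = (I + 4)/(z - 4) = (4 + I)/(-4 + z))
H(d, M) = 1/(-5 + M)
(H(12, w(2, -1)) - 28)*109 - (-367)*(-98) = (1/(-5 + (4 + 2)/(-4 - 1)) - 28)*109 - (-367)*(-98) = (1/(-5 + 6/(-5)) - 28)*109 - 1*35966 = (1/(-5 - ⅕*6) - 28)*109 - 35966 = (1/(-5 - 6/5) - 28)*109 - 35966 = (1/(-31/5) - 28)*109 - 35966 = (-5/31 - 28)*109 - 35966 = -873/31*109 - 35966 = -95157/31 - 35966 = -1210103/31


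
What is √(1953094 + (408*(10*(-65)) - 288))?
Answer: √1687606 ≈ 1299.1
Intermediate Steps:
√(1953094 + (408*(10*(-65)) - 288)) = √(1953094 + (408*(-650) - 288)) = √(1953094 + (-265200 - 288)) = √(1953094 - 265488) = √1687606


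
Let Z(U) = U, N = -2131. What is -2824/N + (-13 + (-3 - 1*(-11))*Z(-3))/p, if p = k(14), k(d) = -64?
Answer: 259583/136384 ≈ 1.9033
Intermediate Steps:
p = -64
-2824/N + (-13 + (-3 - 1*(-11))*Z(-3))/p = -2824/(-2131) + (-13 + (-3 - 1*(-11))*(-3))/(-64) = -2824*(-1/2131) + (-13 + (-3 + 11)*(-3))*(-1/64) = 2824/2131 + (-13 + 8*(-3))*(-1/64) = 2824/2131 + (-13 - 24)*(-1/64) = 2824/2131 - 37*(-1/64) = 2824/2131 + 37/64 = 259583/136384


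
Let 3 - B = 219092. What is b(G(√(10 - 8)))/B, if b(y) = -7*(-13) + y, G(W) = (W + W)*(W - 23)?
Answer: -5/11531 + 46*√2/219089 ≈ -0.00013669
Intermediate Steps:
B = -219089 (B = 3 - 1*219092 = 3 - 219092 = -219089)
G(W) = 2*W*(-23 + W) (G(W) = (2*W)*(-23 + W) = 2*W*(-23 + W))
b(y) = 91 + y
b(G(√(10 - 8)))/B = (91 + 2*√(10 - 8)*(-23 + √(10 - 8)))/(-219089) = (91 + 2*√2*(-23 + √2))*(-1/219089) = -7/16853 - 2*√2*(-23 + √2)/219089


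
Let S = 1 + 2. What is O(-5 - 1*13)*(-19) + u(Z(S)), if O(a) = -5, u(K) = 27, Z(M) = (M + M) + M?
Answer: 122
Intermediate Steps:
S = 3
Z(M) = 3*M (Z(M) = 2*M + M = 3*M)
O(-5 - 1*13)*(-19) + u(Z(S)) = -5*(-19) + 27 = 95 + 27 = 122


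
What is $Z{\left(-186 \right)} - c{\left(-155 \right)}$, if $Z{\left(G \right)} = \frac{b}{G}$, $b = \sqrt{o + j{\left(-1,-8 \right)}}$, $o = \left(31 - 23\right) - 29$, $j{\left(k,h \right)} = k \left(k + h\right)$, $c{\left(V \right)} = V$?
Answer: $155 - \frac{i \sqrt{3}}{93} \approx 155.0 - 0.018624 i$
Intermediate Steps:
$j{\left(k,h \right)} = k \left(h + k\right)$
$o = -21$ ($o = 8 - 29 = -21$)
$b = 2 i \sqrt{3}$ ($b = \sqrt{-21 - \left(-8 - 1\right)} = \sqrt{-21 - -9} = \sqrt{-21 + 9} = \sqrt{-12} = 2 i \sqrt{3} \approx 3.4641 i$)
$Z{\left(G \right)} = \frac{2 i \sqrt{3}}{G}$
$Z{\left(-186 \right)} - c{\left(-155 \right)} = \frac{2 i \sqrt{3}}{-186} - -155 = 2 i \sqrt{3} \left(- \frac{1}{186}\right) + 155 = - \frac{i \sqrt{3}}{93} + 155 = 155 - \frac{i \sqrt{3}}{93}$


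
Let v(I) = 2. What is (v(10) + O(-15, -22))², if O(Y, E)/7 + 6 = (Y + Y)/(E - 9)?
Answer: 1060900/961 ≈ 1104.0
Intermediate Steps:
O(Y, E) = -42 + 14*Y/(-9 + E) (O(Y, E) = -42 + 7*((Y + Y)/(E - 9)) = -42 + 7*((2*Y)/(-9 + E)) = -42 + 7*(2*Y/(-9 + E)) = -42 + 14*Y/(-9 + E))
(v(10) + O(-15, -22))² = (2 + 14*(27 - 15 - 3*(-22))/(-9 - 22))² = (2 + 14*(27 - 15 + 66)/(-31))² = (2 + 14*(-1/31)*78)² = (2 - 1092/31)² = (-1030/31)² = 1060900/961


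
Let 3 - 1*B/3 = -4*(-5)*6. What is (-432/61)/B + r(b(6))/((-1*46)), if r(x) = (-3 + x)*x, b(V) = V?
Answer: -6769/18239 ≈ -0.37113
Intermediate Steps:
r(x) = x*(-3 + x)
B = -351 (B = 9 - 3*(-4*(-5))*6 = 9 - 60*6 = 9 - 3*120 = 9 - 360 = -351)
(-432/61)/B + r(b(6))/((-1*46)) = -432/61/(-351) + (6*(-3 + 6))/((-1*46)) = -432*1/61*(-1/351) + (6*3)/(-46) = -432/61*(-1/351) + 18*(-1/46) = 16/793 - 9/23 = -6769/18239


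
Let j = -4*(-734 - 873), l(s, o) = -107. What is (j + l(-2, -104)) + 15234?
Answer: 21555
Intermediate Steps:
j = 6428 (j = -4*(-1607) = 6428)
(j + l(-2, -104)) + 15234 = (6428 - 107) + 15234 = 6321 + 15234 = 21555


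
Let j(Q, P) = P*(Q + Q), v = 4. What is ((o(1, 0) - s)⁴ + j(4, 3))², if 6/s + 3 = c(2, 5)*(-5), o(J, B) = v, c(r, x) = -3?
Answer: 7756225/256 ≈ 30298.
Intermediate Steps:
j(Q, P) = 2*P*Q (j(Q, P) = P*(2*Q) = 2*P*Q)
o(J, B) = 4
s = ½ (s = 6/(-3 - 3*(-5)) = 6/(-3 + 15) = 6/12 = 6*(1/12) = ½ ≈ 0.50000)
((o(1, 0) - s)⁴ + j(4, 3))² = ((4 - 1*½)⁴ + 2*3*4)² = ((4 - ½)⁴ + 24)² = ((7/2)⁴ + 24)² = (2401/16 + 24)² = (2785/16)² = 7756225/256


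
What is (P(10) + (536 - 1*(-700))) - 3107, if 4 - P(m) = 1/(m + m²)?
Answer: -205371/110 ≈ -1867.0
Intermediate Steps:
P(m) = 4 - 1/(m + m²)
(P(10) + (536 - 1*(-700))) - 3107 = ((-1 + 4*10 + 4*10²)/(10*(1 + 10)) + (536 - 1*(-700))) - 3107 = ((⅒)*(-1 + 40 + 4*100)/11 + (536 + 700)) - 3107 = ((⅒)*(1/11)*(-1 + 40 + 400) + 1236) - 3107 = ((⅒)*(1/11)*439 + 1236) - 3107 = (439/110 + 1236) - 3107 = 136399/110 - 3107 = -205371/110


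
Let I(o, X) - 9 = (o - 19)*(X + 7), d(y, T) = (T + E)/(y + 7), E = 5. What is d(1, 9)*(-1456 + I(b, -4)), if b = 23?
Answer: -10045/4 ≈ -2511.3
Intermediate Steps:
d(y, T) = (5 + T)/(7 + y) (d(y, T) = (T + 5)/(y + 7) = (5 + T)/(7 + y))
I(o, X) = 9 + (-19 + o)*(7 + X) (I(o, X) = 9 + (o - 19)*(X + 7) = 9 + (-19 + o)*(7 + X))
d(1, 9)*(-1456 + I(b, -4)) = ((5 + 9)/(7 + 1))*(-1456 + (-124 - 19*(-4) + 7*23 - 4*23)) = (14/8)*(-1456 + (-124 + 76 + 161 - 92)) = ((1/8)*14)*(-1456 + 21) = (7/4)*(-1435) = -10045/4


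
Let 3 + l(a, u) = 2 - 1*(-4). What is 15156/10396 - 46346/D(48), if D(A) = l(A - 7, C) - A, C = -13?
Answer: 120623759/116955 ≈ 1031.4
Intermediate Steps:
l(a, u) = 3 (l(a, u) = -3 + (2 - 1*(-4)) = -3 + (2 + 4) = -3 + 6 = 3)
D(A) = 3 - A
15156/10396 - 46346/D(48) = 15156/10396 - 46346/(3 - 1*48) = 15156*(1/10396) - 46346/(3 - 48) = 3789/2599 - 46346/(-45) = 3789/2599 - 46346*(-1/45) = 3789/2599 + 46346/45 = 120623759/116955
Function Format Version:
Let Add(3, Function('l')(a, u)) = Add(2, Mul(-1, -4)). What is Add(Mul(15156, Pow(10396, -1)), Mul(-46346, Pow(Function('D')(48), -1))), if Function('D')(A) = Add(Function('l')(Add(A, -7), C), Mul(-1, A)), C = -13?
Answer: Rational(120623759, 116955) ≈ 1031.4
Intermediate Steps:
Function('l')(a, u) = 3 (Function('l')(a, u) = Add(-3, Add(2, Mul(-1, -4))) = Add(-3, Add(2, 4)) = Add(-3, 6) = 3)
Function('D')(A) = Add(3, Mul(-1, A))
Add(Mul(15156, Pow(10396, -1)), Mul(-46346, Pow(Function('D')(48), -1))) = Add(Mul(15156, Pow(10396, -1)), Mul(-46346, Pow(Add(3, Mul(-1, 48)), -1))) = Add(Mul(15156, Rational(1, 10396)), Mul(-46346, Pow(Add(3, -48), -1))) = Add(Rational(3789, 2599), Mul(-46346, Pow(-45, -1))) = Add(Rational(3789, 2599), Mul(-46346, Rational(-1, 45))) = Add(Rational(3789, 2599), Rational(46346, 45)) = Rational(120623759, 116955)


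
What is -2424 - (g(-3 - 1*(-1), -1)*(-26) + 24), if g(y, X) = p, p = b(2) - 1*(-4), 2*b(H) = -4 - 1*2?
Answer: -2422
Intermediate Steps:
b(H) = -3 (b(H) = (-4 - 1*2)/2 = (-4 - 2)/2 = (½)*(-6) = -3)
p = 1 (p = -3 - 1*(-4) = -3 + 4 = 1)
g(y, X) = 1
-2424 - (g(-3 - 1*(-1), -1)*(-26) + 24) = -2424 - (1*(-26) + 24) = -2424 - (-26 + 24) = -2424 - 1*(-2) = -2424 + 2 = -2422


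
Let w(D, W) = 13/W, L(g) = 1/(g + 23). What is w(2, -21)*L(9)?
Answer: -13/672 ≈ -0.019345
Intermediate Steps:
L(g) = 1/(23 + g)
w(2, -21)*L(9) = (13/(-21))/(23 + 9) = (13*(-1/21))/32 = -13/21*1/32 = -13/672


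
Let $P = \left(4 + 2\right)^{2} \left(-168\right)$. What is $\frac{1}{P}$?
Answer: $- \frac{1}{6048} \approx -0.00016534$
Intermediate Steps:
$P = -6048$ ($P = 6^{2} \left(-168\right) = 36 \left(-168\right) = -6048$)
$\frac{1}{P} = \frac{1}{-6048} = - \frac{1}{6048}$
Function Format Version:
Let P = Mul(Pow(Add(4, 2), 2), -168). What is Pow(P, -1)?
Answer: Rational(-1, 6048) ≈ -0.00016534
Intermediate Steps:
P = -6048 (P = Mul(Pow(6, 2), -168) = Mul(36, -168) = -6048)
Pow(P, -1) = Pow(-6048, -1) = Rational(-1, 6048)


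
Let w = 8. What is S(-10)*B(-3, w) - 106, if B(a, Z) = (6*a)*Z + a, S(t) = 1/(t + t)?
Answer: -1973/20 ≈ -98.650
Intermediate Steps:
S(t) = 1/(2*t)
B(a, Z) = a + 6*Z*a (B(a, Z) = 6*Z*a + a = a + 6*Z*a)
S(-10)*B(-3, w) - 106 = ((1/2)/(-10))*(-3*(1 + 6*8)) - 106 = ((1/2)*(-1/10))*(-3*(1 + 48)) - 106 = -(-3)*49/20 - 106 = -1/20*(-147) - 106 = 147/20 - 106 = -1973/20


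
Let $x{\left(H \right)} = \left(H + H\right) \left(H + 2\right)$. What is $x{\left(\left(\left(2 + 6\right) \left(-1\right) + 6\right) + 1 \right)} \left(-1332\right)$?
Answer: $2664$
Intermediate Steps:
$x{\left(H \right)} = 2 H \left(2 + H\right)$
$x{\left(\left(\left(2 + 6\right) \left(-1\right) + 6\right) + 1 \right)} \left(-1332\right) = 2 \left(\left(\left(2 + 6\right) \left(-1\right) + 6\right) + 1\right) \left(2 + \left(\left(\left(2 + 6\right) \left(-1\right) + 6\right) + 1\right)\right) \left(-1332\right) = 2 \left(\left(8 \left(-1\right) + 6\right) + 1\right) \left(2 + \left(\left(8 \left(-1\right) + 6\right) + 1\right)\right) \left(-1332\right) = 2 \left(\left(-8 + 6\right) + 1\right) \left(2 + \left(\left(-8 + 6\right) + 1\right)\right) \left(-1332\right) = 2 \left(-2 + 1\right) \left(2 + \left(-2 + 1\right)\right) \left(-1332\right) = 2 \left(-1\right) \left(2 - 1\right) \left(-1332\right) = 2 \left(-1\right) 1 \left(-1332\right) = \left(-2\right) \left(-1332\right) = 2664$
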